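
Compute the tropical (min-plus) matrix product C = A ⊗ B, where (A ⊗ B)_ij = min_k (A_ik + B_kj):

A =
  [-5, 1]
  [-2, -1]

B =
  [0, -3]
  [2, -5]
A ⊗ B =
  [-5, -8]
  [-2, -6]

Apply the min-plus product entry-by-entry:
  C[0][0] = min over k of (A[0][0] + B[0][0] = -5 + 0 = -5, A[0][1] + B[1][0] = 1 + 2 = 3) = -5 (attained at k = 0)
  C[0][1] = min over k of (A[0][0] + B[0][1] = -5 + -3 = -8, A[0][1] + B[1][1] = 1 + -5 = -4) = -8 (attained at k = 0)
  C[1][0] = min over k of (A[1][0] + B[0][0] = -2 + 0 = -2, A[1][1] + B[1][0] = -1 + 2 = 1) = -2 (attained at k = 0)
  C[1][1] = min over k of (A[1][0] + B[0][1] = -2 + -3 = -5, A[1][1] + B[1][1] = -1 + -5 = -6) = -6 (attained at k = 1)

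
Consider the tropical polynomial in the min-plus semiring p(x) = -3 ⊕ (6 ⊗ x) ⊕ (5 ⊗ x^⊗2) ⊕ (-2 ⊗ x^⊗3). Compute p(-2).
p(-2) = -8

A tropical monomial a ⊗ x^⊗i evaluates to a + i · x. Evaluating each term at x = -2:
  Term 0 contributes -3 + 0 · -2 = -3
  Term 1 contributes 6 + 1 · -2 = 4
  Term 2 contributes 5 + 2 · -2 = 1
  Term 3 contributes -2 + 3 · -2 = -8
p(-2) = ⊕ of these = min[-3, 4, 1, -8] = -8.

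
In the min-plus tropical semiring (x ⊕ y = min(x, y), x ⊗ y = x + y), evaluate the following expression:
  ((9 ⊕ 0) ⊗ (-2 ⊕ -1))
((9 ⊕ 0) ⊗ (-2 ⊕ -1)) = -2

Expand innermost to outermost. Recall ⊕ takes the minimum of its arguments and ⊗ takes their sum. Working out the expression ((9 ⊕ 0) ⊗ (-2 ⊕ -1)) gives -2.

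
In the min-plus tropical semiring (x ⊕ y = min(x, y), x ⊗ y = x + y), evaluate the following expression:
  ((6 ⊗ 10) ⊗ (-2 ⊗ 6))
((6 ⊗ 10) ⊗ (-2 ⊗ 6)) = 20

Expand innermost to outermost. Recall ⊕ takes the minimum of its arguments and ⊗ takes their sum. Working out the expression ((6 ⊗ 10) ⊗ (-2 ⊗ 6)) gives 20.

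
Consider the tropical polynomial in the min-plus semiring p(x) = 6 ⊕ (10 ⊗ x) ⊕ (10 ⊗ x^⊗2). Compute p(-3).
p(-3) = 4

A tropical monomial a ⊗ x^⊗i evaluates to a + i · x. Evaluating each term at x = -3:
  Term 0 contributes 6 + 0 · -3 = 6
  Term 1 contributes 10 + 1 · -3 = 7
  Term 2 contributes 10 + 2 · -3 = 4
p(-3) = ⊕ of these = min[6, 7, 4] = 4.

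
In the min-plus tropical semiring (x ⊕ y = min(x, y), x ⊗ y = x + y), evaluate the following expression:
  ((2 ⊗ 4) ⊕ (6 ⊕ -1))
((2 ⊗ 4) ⊕ (6 ⊕ -1)) = -1

Expand innermost to outermost. Recall ⊕ takes the minimum of its arguments and ⊗ takes their sum. Working out the expression ((2 ⊗ 4) ⊕ (6 ⊕ -1)) gives -1.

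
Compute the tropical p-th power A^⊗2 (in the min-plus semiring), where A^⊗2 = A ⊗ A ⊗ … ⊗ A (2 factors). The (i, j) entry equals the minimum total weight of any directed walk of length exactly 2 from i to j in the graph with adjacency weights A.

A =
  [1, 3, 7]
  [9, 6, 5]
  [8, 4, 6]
A^⊗2 =
  [2, 4, 8]
  [10, 9, 11]
  [9, 10, 9]

Each entry (A^⊗2)_ij equals the minimum over all length-2 walks i = v_0 → v_1 → … → v_2 = j of Σ_t A[v_t][v_{t+1}]. For example, for (i, j) = (0, 2) we minimise over 3 possible intermediate vertex sequences; the minimum is 8, attained along the walk 0 → 0 → 2.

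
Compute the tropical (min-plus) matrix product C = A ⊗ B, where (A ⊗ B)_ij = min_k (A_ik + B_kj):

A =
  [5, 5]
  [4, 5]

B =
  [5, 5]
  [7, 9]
A ⊗ B =
  [10, 10]
  [9, 9]

Apply the min-plus product entry-by-entry:
  C[0][0] = min over k of (A[0][0] + B[0][0] = 5 + 5 = 10, A[0][1] + B[1][0] = 5 + 7 = 12) = 10 (attained at k = 0)
  C[0][1] = min over k of (A[0][0] + B[0][1] = 5 + 5 = 10, A[0][1] + B[1][1] = 5 + 9 = 14) = 10 (attained at k = 0)
  C[1][0] = min over k of (A[1][0] + B[0][0] = 4 + 5 = 9, A[1][1] + B[1][0] = 5 + 7 = 12) = 9 (attained at k = 0)
  C[1][1] = min over k of (A[1][0] + B[0][1] = 4 + 5 = 9, A[1][1] + B[1][1] = 5 + 9 = 14) = 9 (attained at k = 0)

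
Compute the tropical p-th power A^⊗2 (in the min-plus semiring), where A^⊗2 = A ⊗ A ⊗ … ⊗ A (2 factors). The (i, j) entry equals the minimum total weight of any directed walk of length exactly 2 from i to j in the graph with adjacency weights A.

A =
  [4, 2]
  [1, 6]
A^⊗2 =
  [3, 6]
  [5, 3]

Each entry (A^⊗2)_ij equals the minimum over all length-2 walks i = v_0 → v_1 → … → v_2 = j of Σ_t A[v_t][v_{t+1}]. For example, for (i, j) = (0, 1) we minimise over 2 possible intermediate vertex sequences; the minimum is 6, attained along the walk 0 → 0 → 1.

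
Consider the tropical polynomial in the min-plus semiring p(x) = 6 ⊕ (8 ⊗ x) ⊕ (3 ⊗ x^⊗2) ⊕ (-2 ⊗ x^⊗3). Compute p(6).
p(6) = 6

A tropical monomial a ⊗ x^⊗i evaluates to a + i · x. Evaluating each term at x = 6:
  Term 0 contributes 6 + 0 · 6 = 6
  Term 1 contributes 8 + 1 · 6 = 14
  Term 2 contributes 3 + 2 · 6 = 15
  Term 3 contributes -2 + 3 · 6 = 16
p(6) = ⊕ of these = min[6, 14, 15, 16] = 6.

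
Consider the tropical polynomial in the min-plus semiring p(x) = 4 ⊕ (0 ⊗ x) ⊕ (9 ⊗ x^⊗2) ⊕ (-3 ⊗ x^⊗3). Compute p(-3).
p(-3) = -12

A tropical monomial a ⊗ x^⊗i evaluates to a + i · x. Evaluating each term at x = -3:
  Term 0 contributes 4 + 0 · -3 = 4
  Term 1 contributes 0 + 1 · -3 = -3
  Term 2 contributes 9 + 2 · -3 = 3
  Term 3 contributes -3 + 3 · -3 = -12
p(-3) = ⊕ of these = min[4, -3, 3, -12] = -12.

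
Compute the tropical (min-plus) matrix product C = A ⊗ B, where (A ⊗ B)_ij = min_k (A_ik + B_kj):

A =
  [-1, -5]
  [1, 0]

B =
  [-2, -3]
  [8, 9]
A ⊗ B =
  [-3, -4]
  [-1, -2]

Apply the min-plus product entry-by-entry:
  C[0][0] = min over k of (A[0][0] + B[0][0] = -1 + -2 = -3, A[0][1] + B[1][0] = -5 + 8 = 3) = -3 (attained at k = 0)
  C[0][1] = min over k of (A[0][0] + B[0][1] = -1 + -3 = -4, A[0][1] + B[1][1] = -5 + 9 = 4) = -4 (attained at k = 0)
  C[1][0] = min over k of (A[1][0] + B[0][0] = 1 + -2 = -1, A[1][1] + B[1][0] = 0 + 8 = 8) = -1 (attained at k = 0)
  C[1][1] = min over k of (A[1][0] + B[0][1] = 1 + -3 = -2, A[1][1] + B[1][1] = 0 + 9 = 9) = -2 (attained at k = 0)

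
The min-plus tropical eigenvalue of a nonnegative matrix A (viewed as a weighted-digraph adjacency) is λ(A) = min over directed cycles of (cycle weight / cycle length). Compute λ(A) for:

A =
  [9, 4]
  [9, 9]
λ(A) = 13/2

Enumerate directed cycles and compute their means (weight / length). Sample:
  cycle 0 → 0: weight = 9, length = 1, mean = 9/1 ≈ 9.000
  cycle 1 → 1: weight = 9, length = 1, mean = 9/1 ≈ 9.000
  cycle 0 → 1 → 0: weight = 13, length = 2, mean = 13/2 ≈ 6.500
  cycle 1 → 0 → 1: weight = 13, length = 2, mean = 13/2 ≈ 6.500
Minimum mean = 6.500, attained e.g. along the cycle 0 → 1 → 0 with weight 13 and length 2. So λ(A) = 13/2 = 13/2.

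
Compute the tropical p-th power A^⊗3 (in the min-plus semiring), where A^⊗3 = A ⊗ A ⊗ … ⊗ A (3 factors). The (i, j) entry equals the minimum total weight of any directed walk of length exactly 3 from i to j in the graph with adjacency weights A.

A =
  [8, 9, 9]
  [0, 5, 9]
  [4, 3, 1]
A^⊗3 =
  [12, 13, 11]
  [9, 12, 10]
  [4, 5, 3]

Each entry (A^⊗3)_ij equals the minimum over all length-3 walks i = v_0 → v_1 → … → v_3 = j of Σ_t A[v_t][v_{t+1}]. For example, for (i, j) = (0, 2) we minimise over 9 possible intermediate vertex sequences; the minimum is 11, attained along the walk 0 → 2 → 2 → 2.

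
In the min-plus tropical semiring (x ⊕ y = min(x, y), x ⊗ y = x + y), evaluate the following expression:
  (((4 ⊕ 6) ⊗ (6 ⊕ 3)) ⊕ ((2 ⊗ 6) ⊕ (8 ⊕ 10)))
(((4 ⊕ 6) ⊗ (6 ⊕ 3)) ⊕ ((2 ⊗ 6) ⊕ (8 ⊕ 10))) = 7

Expand innermost to outermost. Recall ⊕ takes the minimum of its arguments and ⊗ takes their sum. Working out the expression (((4 ⊕ 6) ⊗ (6 ⊕ 3)) ⊕ ((2 ⊗ 6) ⊕ (8 ⊕ 10))) gives 7.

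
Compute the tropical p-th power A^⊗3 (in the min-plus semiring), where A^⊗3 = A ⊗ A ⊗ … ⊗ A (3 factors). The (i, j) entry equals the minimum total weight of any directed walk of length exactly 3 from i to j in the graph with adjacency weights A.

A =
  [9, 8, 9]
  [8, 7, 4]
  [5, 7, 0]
A^⊗3 =
  [14, 16, 9]
  [9, 11, 4]
  [5, 7, 0]

Each entry (A^⊗3)_ij equals the minimum over all length-3 walks i = v_0 → v_1 → … → v_3 = j of Σ_t A[v_t][v_{t+1}]. For example, for (i, j) = (0, 2) we minimise over 9 possible intermediate vertex sequences; the minimum is 9, attained along the walk 0 → 2 → 2 → 2.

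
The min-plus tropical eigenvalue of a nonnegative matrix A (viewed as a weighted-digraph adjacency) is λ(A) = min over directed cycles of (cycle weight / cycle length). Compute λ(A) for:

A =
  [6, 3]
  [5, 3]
λ(A) = 3

Enumerate directed cycles and compute their means (weight / length). Sample:
  cycle 0 → 0: weight = 6, length = 1, mean = 6/1 ≈ 6.000
  cycle 1 → 1: weight = 3, length = 1, mean = 3/1 ≈ 3.000
  cycle 0 → 1 → 0: weight = 8, length = 2, mean = 8/2 ≈ 4.000
  cycle 1 → 0 → 1: weight = 8, length = 2, mean = 8/2 ≈ 4.000
Minimum mean = 3.000, attained e.g. along the cycle 1 → 1 with weight 3 and length 1. So λ(A) = 3/1 = 3.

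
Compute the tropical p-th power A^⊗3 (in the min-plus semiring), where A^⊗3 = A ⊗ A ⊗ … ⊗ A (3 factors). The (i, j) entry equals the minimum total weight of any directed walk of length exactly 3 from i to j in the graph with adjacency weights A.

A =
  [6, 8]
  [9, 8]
A^⊗3 =
  [18, 20]
  [21, 23]

Each entry (A^⊗3)_ij equals the minimum over all length-3 walks i = v_0 → v_1 → … → v_3 = j of Σ_t A[v_t][v_{t+1}]. For example, for (i, j) = (0, 1) we minimise over 4 possible intermediate vertex sequences; the minimum is 20, attained along the walk 0 → 0 → 0 → 1.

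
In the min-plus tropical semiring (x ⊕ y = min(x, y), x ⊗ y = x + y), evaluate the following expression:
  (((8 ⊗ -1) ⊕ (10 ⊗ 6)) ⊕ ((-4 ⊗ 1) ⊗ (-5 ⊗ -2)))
(((8 ⊗ -1) ⊕ (10 ⊗ 6)) ⊕ ((-4 ⊗ 1) ⊗ (-5 ⊗ -2))) = -10

Expand innermost to outermost. Recall ⊕ takes the minimum of its arguments and ⊗ takes their sum. Working out the expression (((8 ⊗ -1) ⊕ (10 ⊗ 6)) ⊕ ((-4 ⊗ 1) ⊗ (-5 ⊗ -2))) gives -10.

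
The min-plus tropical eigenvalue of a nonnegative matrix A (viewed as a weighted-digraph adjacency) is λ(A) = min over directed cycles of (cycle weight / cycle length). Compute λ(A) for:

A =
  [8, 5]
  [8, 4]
λ(A) = 4

Enumerate directed cycles and compute their means (weight / length). Sample:
  cycle 0 → 0: weight = 8, length = 1, mean = 8/1 ≈ 8.000
  cycle 1 → 1: weight = 4, length = 1, mean = 4/1 ≈ 4.000
  cycle 0 → 1 → 0: weight = 13, length = 2, mean = 13/2 ≈ 6.500
  cycle 1 → 0 → 1: weight = 13, length = 2, mean = 13/2 ≈ 6.500
Minimum mean = 4.000, attained e.g. along the cycle 1 → 1 with weight 4 and length 1. So λ(A) = 4/1 = 4.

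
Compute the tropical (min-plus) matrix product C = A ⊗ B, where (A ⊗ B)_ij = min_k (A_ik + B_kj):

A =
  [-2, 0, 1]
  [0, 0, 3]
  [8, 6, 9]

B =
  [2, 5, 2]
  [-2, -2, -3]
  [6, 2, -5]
A ⊗ B =
  [-2, -2, -4]
  [-2, -2, -3]
  [4, 4, 3]

Apply the min-plus product entry-by-entry:
  C[0][0] = min over k of (A[0][0] + B[0][0] = -2 + 2 = 0, A[0][1] + B[1][0] = 0 + -2 = -2, A[0][2] + B[2][0] = 1 + 6 = 7) = -2 (attained at k = 1)
  C[0][1] = min over k of (A[0][0] + B[0][1] = -2 + 5 = 3, A[0][1] + B[1][1] = 0 + -2 = -2, A[0][2] + B[2][1] = 1 + 2 = 3) = -2 (attained at k = 1)
  C[0][2] = min over k of (A[0][0] + B[0][2] = -2 + 2 = 0, A[0][1] + B[1][2] = 0 + -3 = -3, A[0][2] + B[2][2] = 1 + -5 = -4) = -4 (attained at k = 2)
  C[1][0] = min over k of (A[1][0] + B[0][0] = 0 + 2 = 2, A[1][1] + B[1][0] = 0 + -2 = -2, A[1][2] + B[2][0] = 3 + 6 = 9) = -2 (attained at k = 1)
  C[1][1] = min over k of (A[1][0] + B[0][1] = 0 + 5 = 5, A[1][1] + B[1][1] = 0 + -2 = -2, A[1][2] + B[2][1] = 3 + 2 = 5) = -2 (attained at k = 1)
  C[1][2] = min over k of (A[1][0] + B[0][2] = 0 + 2 = 2, A[1][1] + B[1][2] = 0 + -3 = -3, A[1][2] + B[2][2] = 3 + -5 = -2) = -3 (attained at k = 1)
  C[2][0] = min over k of (A[2][0] + B[0][0] = 8 + 2 = 10, A[2][1] + B[1][0] = 6 + -2 = 4, A[2][2] + B[2][0] = 9 + 6 = 15) = 4 (attained at k = 1)
  C[2][1] = min over k of (A[2][0] + B[0][1] = 8 + 5 = 13, A[2][1] + B[1][1] = 6 + -2 = 4, A[2][2] + B[2][1] = 9 + 2 = 11) = 4 (attained at k = 1)
  C[2][2] = min over k of (A[2][0] + B[0][2] = 8 + 2 = 10, A[2][1] + B[1][2] = 6 + -3 = 3, A[2][2] + B[2][2] = 9 + -5 = 4) = 3 (attained at k = 1)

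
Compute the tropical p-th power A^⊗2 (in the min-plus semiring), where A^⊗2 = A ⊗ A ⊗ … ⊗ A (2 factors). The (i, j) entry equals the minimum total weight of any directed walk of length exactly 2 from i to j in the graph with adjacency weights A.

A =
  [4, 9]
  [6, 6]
A^⊗2 =
  [8, 13]
  [10, 12]

Each entry (A^⊗2)_ij equals the minimum over all length-2 walks i = v_0 → v_1 → … → v_2 = j of Σ_t A[v_t][v_{t+1}]. For example, for (i, j) = (0, 1) we minimise over 2 possible intermediate vertex sequences; the minimum is 13, attained along the walk 0 → 0 → 1.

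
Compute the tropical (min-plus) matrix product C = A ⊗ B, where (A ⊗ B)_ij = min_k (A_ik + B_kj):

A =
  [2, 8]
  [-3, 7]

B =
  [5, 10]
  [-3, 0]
A ⊗ B =
  [5, 8]
  [2, 7]

Apply the min-plus product entry-by-entry:
  C[0][0] = min over k of (A[0][0] + B[0][0] = 2 + 5 = 7, A[0][1] + B[1][0] = 8 + -3 = 5) = 5 (attained at k = 1)
  C[0][1] = min over k of (A[0][0] + B[0][1] = 2 + 10 = 12, A[0][1] + B[1][1] = 8 + 0 = 8) = 8 (attained at k = 1)
  C[1][0] = min over k of (A[1][0] + B[0][0] = -3 + 5 = 2, A[1][1] + B[1][0] = 7 + -3 = 4) = 2 (attained at k = 0)
  C[1][1] = min over k of (A[1][0] + B[0][1] = -3 + 10 = 7, A[1][1] + B[1][1] = 7 + 0 = 7) = 7 (attained at k = 0)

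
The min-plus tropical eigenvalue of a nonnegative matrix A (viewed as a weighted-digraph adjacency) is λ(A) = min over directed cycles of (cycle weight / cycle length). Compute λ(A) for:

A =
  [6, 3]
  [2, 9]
λ(A) = 5/2

Enumerate directed cycles and compute their means (weight / length). Sample:
  cycle 0 → 0: weight = 6, length = 1, mean = 6/1 ≈ 6.000
  cycle 1 → 1: weight = 9, length = 1, mean = 9/1 ≈ 9.000
  cycle 0 → 1 → 0: weight = 5, length = 2, mean = 5/2 ≈ 2.500
  cycle 1 → 0 → 1: weight = 5, length = 2, mean = 5/2 ≈ 2.500
Minimum mean = 2.500, attained e.g. along the cycle 0 → 1 → 0 with weight 5 and length 2. So λ(A) = 5/2 = 5/2.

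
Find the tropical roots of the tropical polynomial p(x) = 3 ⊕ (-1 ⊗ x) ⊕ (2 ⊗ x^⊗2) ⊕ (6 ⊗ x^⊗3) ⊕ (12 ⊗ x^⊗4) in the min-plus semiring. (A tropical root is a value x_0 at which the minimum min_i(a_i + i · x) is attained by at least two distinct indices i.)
Roots: {-6, -4, -3, 4}

Each tropical root is a break point of the lower envelope of the lines y = a_i + i · x (there are 5 lines, with slopes 0, 1, ..., 4). Only the lines that attain the minimum somewhere contribute to roots; other lines are dominated. Here the surviving (envelope) indices are i = 4, i = 3, i = 2, i = 1, i = 0.
Intersections between consecutive envelope lines give the roots: for adjacent envelope indices i < j the intersection is x = (a_i − a_j) / (j − i). Reading off the sorted break points: {-6, -4, -3, 4}.
Verification: at each break x_0, at least two indices attain the minimum of min_i(a_i + i · x_0).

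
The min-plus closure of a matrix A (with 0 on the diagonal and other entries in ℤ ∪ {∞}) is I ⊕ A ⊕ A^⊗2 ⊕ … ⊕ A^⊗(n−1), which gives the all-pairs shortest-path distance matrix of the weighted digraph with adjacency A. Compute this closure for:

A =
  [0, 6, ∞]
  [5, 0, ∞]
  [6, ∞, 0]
Closure =
  [0, 6, ∞]
  [5, 0, ∞]
  [6, 12, 0]

This is the Floyd-Warshall all-pairs shortest-path computation. For each intermediate vertex k = 0, 1, …, 2, update dist[i][j] ← min(dist[i][j], dist[i][k] + dist[k][j]). The final matrix gives, for each (i, j), the minimum total weight of any directed path from i to j (possibly empty when i = j).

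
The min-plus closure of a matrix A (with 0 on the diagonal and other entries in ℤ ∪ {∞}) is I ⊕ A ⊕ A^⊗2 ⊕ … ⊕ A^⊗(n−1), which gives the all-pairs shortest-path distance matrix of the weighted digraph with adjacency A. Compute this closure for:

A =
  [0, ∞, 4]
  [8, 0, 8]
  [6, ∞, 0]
Closure =
  [0, ∞, 4]
  [8, 0, 8]
  [6, ∞, 0]

This is the Floyd-Warshall all-pairs shortest-path computation. For each intermediate vertex k = 0, 1, …, 2, update dist[i][j] ← min(dist[i][j], dist[i][k] + dist[k][j]). The final matrix gives, for each (i, j), the minimum total weight of any directed path from i to j (possibly empty when i = j).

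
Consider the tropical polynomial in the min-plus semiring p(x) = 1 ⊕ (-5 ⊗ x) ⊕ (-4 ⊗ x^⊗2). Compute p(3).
p(3) = -2

A tropical monomial a ⊗ x^⊗i evaluates to a + i · x. Evaluating each term at x = 3:
  Term 0 contributes 1 + 0 · 3 = 1
  Term 1 contributes -5 + 1 · 3 = -2
  Term 2 contributes -4 + 2 · 3 = 2
p(3) = ⊕ of these = min[1, -2, 2] = -2.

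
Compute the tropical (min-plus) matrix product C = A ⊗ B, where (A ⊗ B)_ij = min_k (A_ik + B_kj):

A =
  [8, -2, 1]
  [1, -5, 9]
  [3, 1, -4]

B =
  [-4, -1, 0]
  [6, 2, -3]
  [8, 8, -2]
A ⊗ B =
  [4, 0, -5]
  [-3, -3, -8]
  [-1, 2, -6]

Apply the min-plus product entry-by-entry:
  C[0][0] = min over k of (A[0][0] + B[0][0] = 8 + -4 = 4, A[0][1] + B[1][0] = -2 + 6 = 4, A[0][2] + B[2][0] = 1 + 8 = 9) = 4 (attained at k = 0)
  C[0][1] = min over k of (A[0][0] + B[0][1] = 8 + -1 = 7, A[0][1] + B[1][1] = -2 + 2 = 0, A[0][2] + B[2][1] = 1 + 8 = 9) = 0 (attained at k = 1)
  C[0][2] = min over k of (A[0][0] + B[0][2] = 8 + 0 = 8, A[0][1] + B[1][2] = -2 + -3 = -5, A[0][2] + B[2][2] = 1 + -2 = -1) = -5 (attained at k = 1)
  C[1][0] = min over k of (A[1][0] + B[0][0] = 1 + -4 = -3, A[1][1] + B[1][0] = -5 + 6 = 1, A[1][2] + B[2][0] = 9 + 8 = 17) = -3 (attained at k = 0)
  C[1][1] = min over k of (A[1][0] + B[0][1] = 1 + -1 = 0, A[1][1] + B[1][1] = -5 + 2 = -3, A[1][2] + B[2][1] = 9 + 8 = 17) = -3 (attained at k = 1)
  C[1][2] = min over k of (A[1][0] + B[0][2] = 1 + 0 = 1, A[1][1] + B[1][2] = -5 + -3 = -8, A[1][2] + B[2][2] = 9 + -2 = 7) = -8 (attained at k = 1)
  C[2][0] = min over k of (A[2][0] + B[0][0] = 3 + -4 = -1, A[2][1] + B[1][0] = 1 + 6 = 7, A[2][2] + B[2][0] = -4 + 8 = 4) = -1 (attained at k = 0)
  C[2][1] = min over k of (A[2][0] + B[0][1] = 3 + -1 = 2, A[2][1] + B[1][1] = 1 + 2 = 3, A[2][2] + B[2][1] = -4 + 8 = 4) = 2 (attained at k = 0)
  C[2][2] = min over k of (A[2][0] + B[0][2] = 3 + 0 = 3, A[2][1] + B[1][2] = 1 + -3 = -2, A[2][2] + B[2][2] = -4 + -2 = -6) = -6 (attained at k = 2)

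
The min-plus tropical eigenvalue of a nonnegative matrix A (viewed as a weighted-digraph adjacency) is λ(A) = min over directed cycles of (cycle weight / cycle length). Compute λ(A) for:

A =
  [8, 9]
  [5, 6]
λ(A) = 6

Enumerate directed cycles and compute their means (weight / length). Sample:
  cycle 0 → 0: weight = 8, length = 1, mean = 8/1 ≈ 8.000
  cycle 1 → 1: weight = 6, length = 1, mean = 6/1 ≈ 6.000
  cycle 0 → 1 → 0: weight = 14, length = 2, mean = 14/2 ≈ 7.000
  cycle 1 → 0 → 1: weight = 14, length = 2, mean = 14/2 ≈ 7.000
Minimum mean = 6.000, attained e.g. along the cycle 1 → 1 with weight 6 and length 1. So λ(A) = 6/1 = 6.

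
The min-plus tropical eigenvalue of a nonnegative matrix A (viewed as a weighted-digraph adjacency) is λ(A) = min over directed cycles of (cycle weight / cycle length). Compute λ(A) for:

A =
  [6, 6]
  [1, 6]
λ(A) = 7/2

Enumerate directed cycles and compute their means (weight / length). Sample:
  cycle 0 → 0: weight = 6, length = 1, mean = 6/1 ≈ 6.000
  cycle 1 → 1: weight = 6, length = 1, mean = 6/1 ≈ 6.000
  cycle 0 → 1 → 0: weight = 7, length = 2, mean = 7/2 ≈ 3.500
  cycle 1 → 0 → 1: weight = 7, length = 2, mean = 7/2 ≈ 3.500
Minimum mean = 3.500, attained e.g. along the cycle 0 → 1 → 0 with weight 7 and length 2. So λ(A) = 7/2 = 7/2.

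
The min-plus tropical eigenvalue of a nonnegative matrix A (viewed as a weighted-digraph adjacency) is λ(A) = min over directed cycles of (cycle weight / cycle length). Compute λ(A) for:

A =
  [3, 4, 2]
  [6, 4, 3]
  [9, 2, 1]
λ(A) = 1

Enumerate directed cycles and compute their means (weight / length). Sample:
  cycle 0 → 0: weight = 3, length = 1, mean = 3/1 ≈ 3.000
  cycle 1 → 1: weight = 4, length = 1, mean = 4/1 ≈ 4.000
  cycle 2 → 2: weight = 1, length = 1, mean = 1/1 ≈ 1.000
  cycle 0 → 1 → 0: weight = 10, length = 2, mean = 10/2 ≈ 5.000
  cycle 0 → 2 → 0: weight = 11, length = 2, mean = 11/2 ≈ 5.500
  cycle 1 → 0 → 1: weight = 10, length = 2, mean = 10/2 ≈ 5.000
Minimum mean = 1.000, attained e.g. along the cycle 2 → 2 with weight 1 and length 1. So λ(A) = 1/1 = 1.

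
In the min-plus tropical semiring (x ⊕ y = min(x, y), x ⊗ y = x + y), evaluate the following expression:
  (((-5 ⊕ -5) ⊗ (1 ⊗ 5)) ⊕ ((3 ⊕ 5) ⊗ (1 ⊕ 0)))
(((-5 ⊕ -5) ⊗ (1 ⊗ 5)) ⊕ ((3 ⊕ 5) ⊗ (1 ⊕ 0))) = 1

Expand innermost to outermost. Recall ⊕ takes the minimum of its arguments and ⊗ takes their sum. Working out the expression (((-5 ⊕ -5) ⊗ (1 ⊗ 5)) ⊕ ((3 ⊕ 5) ⊗ (1 ⊕ 0))) gives 1.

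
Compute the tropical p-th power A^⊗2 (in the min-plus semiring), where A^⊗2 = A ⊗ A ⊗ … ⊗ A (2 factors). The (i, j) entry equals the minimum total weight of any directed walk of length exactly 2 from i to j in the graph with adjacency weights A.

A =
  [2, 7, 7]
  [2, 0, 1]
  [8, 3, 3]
A^⊗2 =
  [4, 7, 8]
  [2, 0, 1]
  [5, 3, 4]

Each entry (A^⊗2)_ij equals the minimum over all length-2 walks i = v_0 → v_1 → … → v_2 = j of Σ_t A[v_t][v_{t+1}]. For example, for (i, j) = (0, 2) we minimise over 3 possible intermediate vertex sequences; the minimum is 8, attained along the walk 0 → 1 → 2.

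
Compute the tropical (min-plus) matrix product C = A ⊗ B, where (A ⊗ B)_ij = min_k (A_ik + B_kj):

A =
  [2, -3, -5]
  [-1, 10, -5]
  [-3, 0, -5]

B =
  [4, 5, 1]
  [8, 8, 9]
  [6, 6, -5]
A ⊗ B =
  [1, 1, -10]
  [1, 1, -10]
  [1, 1, -10]

Apply the min-plus product entry-by-entry:
  C[0][0] = min over k of (A[0][0] + B[0][0] = 2 + 4 = 6, A[0][1] + B[1][0] = -3 + 8 = 5, A[0][2] + B[2][0] = -5 + 6 = 1) = 1 (attained at k = 2)
  C[0][1] = min over k of (A[0][0] + B[0][1] = 2 + 5 = 7, A[0][1] + B[1][1] = -3 + 8 = 5, A[0][2] + B[2][1] = -5 + 6 = 1) = 1 (attained at k = 2)
  C[0][2] = min over k of (A[0][0] + B[0][2] = 2 + 1 = 3, A[0][1] + B[1][2] = -3 + 9 = 6, A[0][2] + B[2][2] = -5 + -5 = -10) = -10 (attained at k = 2)
  C[1][0] = min over k of (A[1][0] + B[0][0] = -1 + 4 = 3, A[1][1] + B[1][0] = 10 + 8 = 18, A[1][2] + B[2][0] = -5 + 6 = 1) = 1 (attained at k = 2)
  C[1][1] = min over k of (A[1][0] + B[0][1] = -1 + 5 = 4, A[1][1] + B[1][1] = 10 + 8 = 18, A[1][2] + B[2][1] = -5 + 6 = 1) = 1 (attained at k = 2)
  C[1][2] = min over k of (A[1][0] + B[0][2] = -1 + 1 = 0, A[1][1] + B[1][2] = 10 + 9 = 19, A[1][2] + B[2][2] = -5 + -5 = -10) = -10 (attained at k = 2)
  C[2][0] = min over k of (A[2][0] + B[0][0] = -3 + 4 = 1, A[2][1] + B[1][0] = 0 + 8 = 8, A[2][2] + B[2][0] = -5 + 6 = 1) = 1 (attained at k = 0)
  C[2][1] = min over k of (A[2][0] + B[0][1] = -3 + 5 = 2, A[2][1] + B[1][1] = 0 + 8 = 8, A[2][2] + B[2][1] = -5 + 6 = 1) = 1 (attained at k = 2)
  C[2][2] = min over k of (A[2][0] + B[0][2] = -3 + 1 = -2, A[2][1] + B[1][2] = 0 + 9 = 9, A[2][2] + B[2][2] = -5 + -5 = -10) = -10 (attained at k = 2)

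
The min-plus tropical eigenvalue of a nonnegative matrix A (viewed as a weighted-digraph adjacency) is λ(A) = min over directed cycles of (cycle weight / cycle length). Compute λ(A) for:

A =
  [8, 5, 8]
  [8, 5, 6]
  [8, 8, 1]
λ(A) = 1

Enumerate directed cycles and compute their means (weight / length). Sample:
  cycle 0 → 0: weight = 8, length = 1, mean = 8/1 ≈ 8.000
  cycle 1 → 1: weight = 5, length = 1, mean = 5/1 ≈ 5.000
  cycle 2 → 2: weight = 1, length = 1, mean = 1/1 ≈ 1.000
  cycle 0 → 1 → 0: weight = 13, length = 2, mean = 13/2 ≈ 6.500
  cycle 0 → 2 → 0: weight = 16, length = 2, mean = 16/2 ≈ 8.000
  cycle 1 → 0 → 1: weight = 13, length = 2, mean = 13/2 ≈ 6.500
Minimum mean = 1.000, attained e.g. along the cycle 2 → 2 with weight 1 and length 1. So λ(A) = 1/1 = 1.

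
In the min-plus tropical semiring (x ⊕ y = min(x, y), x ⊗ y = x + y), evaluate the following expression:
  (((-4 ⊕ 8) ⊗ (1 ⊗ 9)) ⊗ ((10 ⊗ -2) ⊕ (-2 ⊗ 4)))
(((-4 ⊕ 8) ⊗ (1 ⊗ 9)) ⊗ ((10 ⊗ -2) ⊕ (-2 ⊗ 4))) = 8

Expand innermost to outermost. Recall ⊕ takes the minimum of its arguments and ⊗ takes their sum. Working out the expression (((-4 ⊕ 8) ⊗ (1 ⊗ 9)) ⊗ ((10 ⊗ -2) ⊕ (-2 ⊗ 4))) gives 8.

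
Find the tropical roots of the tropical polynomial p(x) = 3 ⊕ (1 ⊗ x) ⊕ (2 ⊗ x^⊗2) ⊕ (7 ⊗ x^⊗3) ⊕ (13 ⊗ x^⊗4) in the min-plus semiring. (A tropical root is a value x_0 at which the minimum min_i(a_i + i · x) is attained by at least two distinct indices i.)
Roots: {-6, -5, -1, 2}

Each tropical root is a break point of the lower envelope of the lines y = a_i + i · x (there are 5 lines, with slopes 0, 1, ..., 4). Only the lines that attain the minimum somewhere contribute to roots; other lines are dominated. Here the surviving (envelope) indices are i = 4, i = 3, i = 2, i = 1, i = 0.
Intersections between consecutive envelope lines give the roots: for adjacent envelope indices i < j the intersection is x = (a_i − a_j) / (j − i). Reading off the sorted break points: {-6, -5, -1, 2}.
Verification: at each break x_0, at least two indices attain the minimum of min_i(a_i + i · x_0).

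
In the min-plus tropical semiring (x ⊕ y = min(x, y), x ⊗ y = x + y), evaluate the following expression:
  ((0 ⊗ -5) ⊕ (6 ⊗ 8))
((0 ⊗ -5) ⊕ (6 ⊗ 8)) = -5

Expand innermost to outermost. Recall ⊕ takes the minimum of its arguments and ⊗ takes their sum. Working out the expression ((0 ⊗ -5) ⊕ (6 ⊗ 8)) gives -5.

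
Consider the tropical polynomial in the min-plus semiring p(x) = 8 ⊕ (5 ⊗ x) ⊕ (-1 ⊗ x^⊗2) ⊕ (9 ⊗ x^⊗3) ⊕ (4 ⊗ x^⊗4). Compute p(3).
p(3) = 5

A tropical monomial a ⊗ x^⊗i evaluates to a + i · x. Evaluating each term at x = 3:
  Term 0 contributes 8 + 0 · 3 = 8
  Term 1 contributes 5 + 1 · 3 = 8
  Term 2 contributes -1 + 2 · 3 = 5
  Term 3 contributes 9 + 3 · 3 = 18
  Term 4 contributes 4 + 4 · 3 = 16
p(3) = ⊕ of these = min[8, 8, 5, 18, 16] = 5.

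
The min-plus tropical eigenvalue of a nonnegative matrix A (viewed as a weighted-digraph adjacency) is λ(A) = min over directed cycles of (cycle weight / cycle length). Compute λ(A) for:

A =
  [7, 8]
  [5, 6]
λ(A) = 6

Enumerate directed cycles and compute their means (weight / length). Sample:
  cycle 0 → 0: weight = 7, length = 1, mean = 7/1 ≈ 7.000
  cycle 1 → 1: weight = 6, length = 1, mean = 6/1 ≈ 6.000
  cycle 0 → 1 → 0: weight = 13, length = 2, mean = 13/2 ≈ 6.500
  cycle 1 → 0 → 1: weight = 13, length = 2, mean = 13/2 ≈ 6.500
Minimum mean = 6.000, attained e.g. along the cycle 1 → 1 with weight 6 and length 1. So λ(A) = 6/1 = 6.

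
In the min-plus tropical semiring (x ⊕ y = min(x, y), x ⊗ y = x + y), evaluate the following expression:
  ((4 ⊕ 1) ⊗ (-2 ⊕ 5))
((4 ⊕ 1) ⊗ (-2 ⊕ 5)) = -1

Expand innermost to outermost. Recall ⊕ takes the minimum of its arguments and ⊗ takes their sum. Working out the expression ((4 ⊕ 1) ⊗ (-2 ⊕ 5)) gives -1.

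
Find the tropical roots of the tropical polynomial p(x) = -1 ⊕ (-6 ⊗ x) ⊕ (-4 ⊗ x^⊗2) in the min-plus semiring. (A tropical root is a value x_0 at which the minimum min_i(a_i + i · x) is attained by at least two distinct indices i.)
Roots: {-2, 5}

Each tropical root is a break point of the lower envelope of the lines y = a_i + i · x (there are 3 lines, with slopes 0, 1, ..., 2). Only the lines that attain the minimum somewhere contribute to roots; other lines are dominated. Here the surviving (envelope) indices are i = 2, i = 1, i = 0.
Intersections between consecutive envelope lines give the roots: for adjacent envelope indices i < j the intersection is x = (a_i − a_j) / (j − i). Reading off the sorted break points: {-2, 5}.
Verification: at each break x_0, at least two indices attain the minimum of min_i(a_i + i · x_0).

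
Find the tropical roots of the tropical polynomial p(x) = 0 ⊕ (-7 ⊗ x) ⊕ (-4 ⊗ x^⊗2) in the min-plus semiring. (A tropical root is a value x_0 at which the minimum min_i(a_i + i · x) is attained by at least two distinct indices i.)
Roots: {-3, 7}

Each tropical root is a break point of the lower envelope of the lines y = a_i + i · x (there are 3 lines, with slopes 0, 1, ..., 2). Only the lines that attain the minimum somewhere contribute to roots; other lines are dominated. Here the surviving (envelope) indices are i = 2, i = 1, i = 0.
Intersections between consecutive envelope lines give the roots: for adjacent envelope indices i < j the intersection is x = (a_i − a_j) / (j − i). Reading off the sorted break points: {-3, 7}.
Verification: at each break x_0, at least two indices attain the minimum of min_i(a_i + i · x_0).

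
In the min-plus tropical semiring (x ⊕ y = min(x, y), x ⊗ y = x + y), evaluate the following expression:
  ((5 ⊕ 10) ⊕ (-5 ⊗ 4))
((5 ⊕ 10) ⊕ (-5 ⊗ 4)) = -1

Expand innermost to outermost. Recall ⊕ takes the minimum of its arguments and ⊗ takes their sum. Working out the expression ((5 ⊕ 10) ⊕ (-5 ⊗ 4)) gives -1.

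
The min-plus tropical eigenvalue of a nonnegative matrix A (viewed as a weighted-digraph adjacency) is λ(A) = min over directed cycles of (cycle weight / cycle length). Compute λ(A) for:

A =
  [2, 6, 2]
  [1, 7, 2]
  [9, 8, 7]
λ(A) = 2

Enumerate directed cycles and compute their means (weight / length). Sample:
  cycle 0 → 0: weight = 2, length = 1, mean = 2/1 ≈ 2.000
  cycle 1 → 1: weight = 7, length = 1, mean = 7/1 ≈ 7.000
  cycle 2 → 2: weight = 7, length = 1, mean = 7/1 ≈ 7.000
  cycle 0 → 1 → 0: weight = 7, length = 2, mean = 7/2 ≈ 3.500
  cycle 0 → 2 → 0: weight = 11, length = 2, mean = 11/2 ≈ 5.500
  cycle 1 → 0 → 1: weight = 7, length = 2, mean = 7/2 ≈ 3.500
Minimum mean = 2.000, attained e.g. along the cycle 0 → 0 with weight 2 and length 1. So λ(A) = 2/1 = 2.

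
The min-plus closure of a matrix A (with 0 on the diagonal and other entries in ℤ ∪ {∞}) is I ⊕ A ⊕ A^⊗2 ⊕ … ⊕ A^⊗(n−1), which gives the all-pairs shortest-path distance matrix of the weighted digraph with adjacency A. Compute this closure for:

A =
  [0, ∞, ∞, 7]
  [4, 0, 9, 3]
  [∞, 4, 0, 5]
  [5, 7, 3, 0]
Closure =
  [0, 14, 10, 7]
  [4, 0, 6, 3]
  [8, 4, 0, 5]
  [5, 7, 3, 0]

This is the Floyd-Warshall all-pairs shortest-path computation. For each intermediate vertex k = 0, 1, …, 3, update dist[i][j] ← min(dist[i][j], dist[i][k] + dist[k][j]). The final matrix gives, for each (i, j), the minimum total weight of any directed path from i to j (possibly empty when i = j).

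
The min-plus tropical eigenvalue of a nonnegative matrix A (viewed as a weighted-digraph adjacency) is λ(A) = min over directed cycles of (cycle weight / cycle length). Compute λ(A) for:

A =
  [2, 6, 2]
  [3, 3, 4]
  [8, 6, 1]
λ(A) = 1

Enumerate directed cycles and compute their means (weight / length). Sample:
  cycle 0 → 0: weight = 2, length = 1, mean = 2/1 ≈ 2.000
  cycle 1 → 1: weight = 3, length = 1, mean = 3/1 ≈ 3.000
  cycle 2 → 2: weight = 1, length = 1, mean = 1/1 ≈ 1.000
  cycle 0 → 1 → 0: weight = 9, length = 2, mean = 9/2 ≈ 4.500
  cycle 0 → 2 → 0: weight = 10, length = 2, mean = 10/2 ≈ 5.000
  cycle 1 → 0 → 1: weight = 9, length = 2, mean = 9/2 ≈ 4.500
Minimum mean = 1.000, attained e.g. along the cycle 2 → 2 with weight 1 and length 1. So λ(A) = 1/1 = 1.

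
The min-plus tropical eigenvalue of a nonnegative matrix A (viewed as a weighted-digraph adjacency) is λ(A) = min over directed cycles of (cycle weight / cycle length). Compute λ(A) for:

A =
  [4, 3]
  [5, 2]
λ(A) = 2

Enumerate directed cycles and compute their means (weight / length). Sample:
  cycle 0 → 0: weight = 4, length = 1, mean = 4/1 ≈ 4.000
  cycle 1 → 1: weight = 2, length = 1, mean = 2/1 ≈ 2.000
  cycle 0 → 1 → 0: weight = 8, length = 2, mean = 8/2 ≈ 4.000
  cycle 1 → 0 → 1: weight = 8, length = 2, mean = 8/2 ≈ 4.000
Minimum mean = 2.000, attained e.g. along the cycle 1 → 1 with weight 2 and length 1. So λ(A) = 2/1 = 2.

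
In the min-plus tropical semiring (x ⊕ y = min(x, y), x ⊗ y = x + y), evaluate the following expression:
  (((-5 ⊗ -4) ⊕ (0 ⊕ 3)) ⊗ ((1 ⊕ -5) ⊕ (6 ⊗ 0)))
(((-5 ⊗ -4) ⊕ (0 ⊕ 3)) ⊗ ((1 ⊕ -5) ⊕ (6 ⊗ 0))) = -14

Expand innermost to outermost. Recall ⊕ takes the minimum of its arguments and ⊗ takes their sum. Working out the expression (((-5 ⊗ -4) ⊕ (0 ⊕ 3)) ⊗ ((1 ⊕ -5) ⊕ (6 ⊗ 0))) gives -14.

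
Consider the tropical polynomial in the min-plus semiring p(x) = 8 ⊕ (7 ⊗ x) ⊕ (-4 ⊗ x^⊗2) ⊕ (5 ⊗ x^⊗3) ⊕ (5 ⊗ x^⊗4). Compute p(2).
p(2) = 0

A tropical monomial a ⊗ x^⊗i evaluates to a + i · x. Evaluating each term at x = 2:
  Term 0 contributes 8 + 0 · 2 = 8
  Term 1 contributes 7 + 1 · 2 = 9
  Term 2 contributes -4 + 2 · 2 = 0
  Term 3 contributes 5 + 3 · 2 = 11
  Term 4 contributes 5 + 4 · 2 = 13
p(2) = ⊕ of these = min[8, 9, 0, 11, 13] = 0.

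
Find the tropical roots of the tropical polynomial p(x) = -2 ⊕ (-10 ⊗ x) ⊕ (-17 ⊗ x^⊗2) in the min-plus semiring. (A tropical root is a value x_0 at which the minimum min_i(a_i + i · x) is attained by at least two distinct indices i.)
Roots: {7, 8}

Each tropical root is a break point of the lower envelope of the lines y = a_i + i · x (there are 3 lines, with slopes 0, 1, ..., 2). Only the lines that attain the minimum somewhere contribute to roots; other lines are dominated. Here the surviving (envelope) indices are i = 2, i = 1, i = 0.
Intersections between consecutive envelope lines give the roots: for adjacent envelope indices i < j the intersection is x = (a_i − a_j) / (j − i). Reading off the sorted break points: {7, 8}.
Verification: at each break x_0, at least two indices attain the minimum of min_i(a_i + i · x_0).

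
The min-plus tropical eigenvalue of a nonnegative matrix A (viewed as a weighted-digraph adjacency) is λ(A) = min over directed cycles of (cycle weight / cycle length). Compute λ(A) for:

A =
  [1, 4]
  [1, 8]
λ(A) = 1

Enumerate directed cycles and compute their means (weight / length). Sample:
  cycle 0 → 0: weight = 1, length = 1, mean = 1/1 ≈ 1.000
  cycle 1 → 1: weight = 8, length = 1, mean = 8/1 ≈ 8.000
  cycle 0 → 1 → 0: weight = 5, length = 2, mean = 5/2 ≈ 2.500
  cycle 1 → 0 → 1: weight = 5, length = 2, mean = 5/2 ≈ 2.500
Minimum mean = 1.000, attained e.g. along the cycle 0 → 0 with weight 1 and length 1. So λ(A) = 1/1 = 1.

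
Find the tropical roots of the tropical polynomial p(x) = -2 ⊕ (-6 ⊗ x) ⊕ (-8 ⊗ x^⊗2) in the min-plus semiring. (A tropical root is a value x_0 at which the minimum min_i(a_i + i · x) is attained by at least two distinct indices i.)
Roots: {2, 4}

Each tropical root is a break point of the lower envelope of the lines y = a_i + i · x (there are 3 lines, with slopes 0, 1, ..., 2). Only the lines that attain the minimum somewhere contribute to roots; other lines are dominated. Here the surviving (envelope) indices are i = 2, i = 1, i = 0.
Intersections between consecutive envelope lines give the roots: for adjacent envelope indices i < j the intersection is x = (a_i − a_j) / (j − i). Reading off the sorted break points: {2, 4}.
Verification: at each break x_0, at least two indices attain the minimum of min_i(a_i + i · x_0).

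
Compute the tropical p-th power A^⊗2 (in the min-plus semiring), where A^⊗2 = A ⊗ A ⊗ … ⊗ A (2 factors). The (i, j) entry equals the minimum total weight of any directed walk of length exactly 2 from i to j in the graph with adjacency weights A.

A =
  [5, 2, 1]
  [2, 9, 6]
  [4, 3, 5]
A^⊗2 =
  [4, 4, 6]
  [7, 4, 3]
  [5, 6, 5]

Each entry (A^⊗2)_ij equals the minimum over all length-2 walks i = v_0 → v_1 → … → v_2 = j of Σ_t A[v_t][v_{t+1}]. For example, for (i, j) = (0, 2) we minimise over 3 possible intermediate vertex sequences; the minimum is 6, attained along the walk 0 → 0 → 2.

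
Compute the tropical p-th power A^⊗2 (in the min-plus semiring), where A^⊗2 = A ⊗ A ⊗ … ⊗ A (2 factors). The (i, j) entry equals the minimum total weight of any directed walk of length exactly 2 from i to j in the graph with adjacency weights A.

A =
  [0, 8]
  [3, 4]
A^⊗2 =
  [0, 8]
  [3, 8]

Each entry (A^⊗2)_ij equals the minimum over all length-2 walks i = v_0 → v_1 → … → v_2 = j of Σ_t A[v_t][v_{t+1}]. For example, for (i, j) = (0, 1) we minimise over 2 possible intermediate vertex sequences; the minimum is 8, attained along the walk 0 → 0 → 1.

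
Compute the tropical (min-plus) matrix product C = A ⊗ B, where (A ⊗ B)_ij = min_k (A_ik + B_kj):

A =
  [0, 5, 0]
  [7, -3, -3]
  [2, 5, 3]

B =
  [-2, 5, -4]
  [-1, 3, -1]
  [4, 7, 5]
A ⊗ B =
  [-2, 5, -4]
  [-4, 0, -4]
  [0, 7, -2]

Apply the min-plus product entry-by-entry:
  C[0][0] = min over k of (A[0][0] + B[0][0] = 0 + -2 = -2, A[0][1] + B[1][0] = 5 + -1 = 4, A[0][2] + B[2][0] = 0 + 4 = 4) = -2 (attained at k = 0)
  C[0][1] = min over k of (A[0][0] + B[0][1] = 0 + 5 = 5, A[0][1] + B[1][1] = 5 + 3 = 8, A[0][2] + B[2][1] = 0 + 7 = 7) = 5 (attained at k = 0)
  C[0][2] = min over k of (A[0][0] + B[0][2] = 0 + -4 = -4, A[0][1] + B[1][2] = 5 + -1 = 4, A[0][2] + B[2][2] = 0 + 5 = 5) = -4 (attained at k = 0)
  C[1][0] = min over k of (A[1][0] + B[0][0] = 7 + -2 = 5, A[1][1] + B[1][0] = -3 + -1 = -4, A[1][2] + B[2][0] = -3 + 4 = 1) = -4 (attained at k = 1)
  C[1][1] = min over k of (A[1][0] + B[0][1] = 7 + 5 = 12, A[1][1] + B[1][1] = -3 + 3 = 0, A[1][2] + B[2][1] = -3 + 7 = 4) = 0 (attained at k = 1)
  C[1][2] = min over k of (A[1][0] + B[0][2] = 7 + -4 = 3, A[1][1] + B[1][2] = -3 + -1 = -4, A[1][2] + B[2][2] = -3 + 5 = 2) = -4 (attained at k = 1)
  C[2][0] = min over k of (A[2][0] + B[0][0] = 2 + -2 = 0, A[2][1] + B[1][0] = 5 + -1 = 4, A[2][2] + B[2][0] = 3 + 4 = 7) = 0 (attained at k = 0)
  C[2][1] = min over k of (A[2][0] + B[0][1] = 2 + 5 = 7, A[2][1] + B[1][1] = 5 + 3 = 8, A[2][2] + B[2][1] = 3 + 7 = 10) = 7 (attained at k = 0)
  C[2][2] = min over k of (A[2][0] + B[0][2] = 2 + -4 = -2, A[2][1] + B[1][2] = 5 + -1 = 4, A[2][2] + B[2][2] = 3 + 5 = 8) = -2 (attained at k = 0)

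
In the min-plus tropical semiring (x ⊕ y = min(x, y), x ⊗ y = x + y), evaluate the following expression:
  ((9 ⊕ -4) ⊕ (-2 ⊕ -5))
((9 ⊕ -4) ⊕ (-2 ⊕ -5)) = -5

Expand innermost to outermost. Recall ⊕ takes the minimum of its arguments and ⊗ takes their sum. Working out the expression ((9 ⊕ -4) ⊕ (-2 ⊕ -5)) gives -5.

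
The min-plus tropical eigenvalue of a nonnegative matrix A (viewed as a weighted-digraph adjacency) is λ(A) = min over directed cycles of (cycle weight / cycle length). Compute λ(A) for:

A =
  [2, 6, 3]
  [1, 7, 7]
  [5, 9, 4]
λ(A) = 2

Enumerate directed cycles and compute their means (weight / length). Sample:
  cycle 0 → 0: weight = 2, length = 1, mean = 2/1 ≈ 2.000
  cycle 1 → 1: weight = 7, length = 1, mean = 7/1 ≈ 7.000
  cycle 2 → 2: weight = 4, length = 1, mean = 4/1 ≈ 4.000
  cycle 0 → 1 → 0: weight = 7, length = 2, mean = 7/2 ≈ 3.500
  cycle 0 → 2 → 0: weight = 8, length = 2, mean = 8/2 ≈ 4.000
  cycle 1 → 0 → 1: weight = 7, length = 2, mean = 7/2 ≈ 3.500
Minimum mean = 2.000, attained e.g. along the cycle 0 → 0 with weight 2 and length 1. So λ(A) = 2/1 = 2.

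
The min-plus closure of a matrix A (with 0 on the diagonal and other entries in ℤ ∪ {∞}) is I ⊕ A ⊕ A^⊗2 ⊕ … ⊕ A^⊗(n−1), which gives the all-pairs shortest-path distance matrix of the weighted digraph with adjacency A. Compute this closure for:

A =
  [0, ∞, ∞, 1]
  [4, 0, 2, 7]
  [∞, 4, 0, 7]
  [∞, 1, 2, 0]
Closure =
  [0, 2, 3, 1]
  [4, 0, 2, 5]
  [8, 4, 0, 7]
  [5, 1, 2, 0]

This is the Floyd-Warshall all-pairs shortest-path computation. For each intermediate vertex k = 0, 1, …, 3, update dist[i][j] ← min(dist[i][j], dist[i][k] + dist[k][j]). The final matrix gives, for each (i, j), the minimum total weight of any directed path from i to j (possibly empty when i = j).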